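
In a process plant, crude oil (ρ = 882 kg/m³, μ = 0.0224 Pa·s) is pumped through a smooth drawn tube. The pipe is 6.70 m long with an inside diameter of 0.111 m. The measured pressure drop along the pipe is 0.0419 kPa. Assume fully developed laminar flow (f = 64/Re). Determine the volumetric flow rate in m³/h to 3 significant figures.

Q ≈ 3.74 m³/h

For laminar flow, f = 64/Re with Re = ρVD/μ, so Darcy-Weisbach reduces to ΔP = 32μLV/D². Solving for V: V = ΔP·D²/(32μL) = 41.9·(0.111)²/(32·0.0224·6.7) = 0.1075 m/s.
Check: Re = ρVD/μ = 882·0.1075·0.111/0.0224 = 469.8 < 2300, so the laminar assumption holds.
Q = V·A = 0.1075·(π/4·0.111²) = 0.00104 m³/s = 3.74 m³/h.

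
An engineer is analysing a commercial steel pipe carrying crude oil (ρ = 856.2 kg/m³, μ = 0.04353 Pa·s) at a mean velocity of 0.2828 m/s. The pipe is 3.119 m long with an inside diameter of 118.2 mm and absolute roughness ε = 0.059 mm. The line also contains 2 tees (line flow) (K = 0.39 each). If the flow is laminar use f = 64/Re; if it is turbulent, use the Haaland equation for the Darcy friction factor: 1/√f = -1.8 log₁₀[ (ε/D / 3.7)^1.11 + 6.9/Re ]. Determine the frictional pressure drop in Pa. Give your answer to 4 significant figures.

ΔP ≈ 114.6 Pa

Reynolds number Re = ρVD/μ = 856.2 · 0.2828 · 0.1182 / 0.0435 = 657.5.
Re < 2300 → laminar flow, so f = 64/Re = 64/657.5 = 0.09734 (the turbulent correlation is not needed).
Total minor-loss coefficient ΣK = 2·0.39 = 0.78.
ΔP = [f·L/D + ΣK]·(ρV²/2) = [0.09734·3.119/0.1182 + 0.78]·(856.2·0.2828²/2) = [2.569 + 0.78]·34.24 = 114.6 Pa.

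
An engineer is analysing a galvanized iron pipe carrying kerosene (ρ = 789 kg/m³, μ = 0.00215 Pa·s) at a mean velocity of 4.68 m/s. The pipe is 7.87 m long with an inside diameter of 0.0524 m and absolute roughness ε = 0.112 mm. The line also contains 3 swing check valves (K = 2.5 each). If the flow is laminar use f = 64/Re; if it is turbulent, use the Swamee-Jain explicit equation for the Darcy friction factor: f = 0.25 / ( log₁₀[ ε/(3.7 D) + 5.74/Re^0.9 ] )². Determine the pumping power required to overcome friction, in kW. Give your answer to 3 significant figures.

P ≈ 0.993 kW

Reynolds number Re = ρVD/μ = 789 · 4.68 · 0.0524 / 0.00215 = 8.999e+04.
Re > 4000 → turbulent. Relative roughness ε/D = 0.000112/0.0524 = 0.00214. Swamee-Jain: f = 0.25/(log₁₀[0.00214/3.7 + 5.74/8.999e+04^0.9])² = 0.25/(log₁₀[0.000578 + 0.0002])² = 0.25/(-3.109)² = 0.02586.
Total minor-loss coefficient ΣK = 3·2.5 = 7.5.
ΔP = [f·L/D + ΣK]·(ρV²/2) = [0.02586·7.87/0.0524 + 7.5]·(789·4.68²/2) = [3.883 + 7.5]·8640 = 9.836e+04 Pa.
Q = V·A = 4.68·0.002157 = 0.01009 m³/s.
Pumping power P = QΔP = 0.01009·9.836e+04 = 992.7 W = 0.993 kW.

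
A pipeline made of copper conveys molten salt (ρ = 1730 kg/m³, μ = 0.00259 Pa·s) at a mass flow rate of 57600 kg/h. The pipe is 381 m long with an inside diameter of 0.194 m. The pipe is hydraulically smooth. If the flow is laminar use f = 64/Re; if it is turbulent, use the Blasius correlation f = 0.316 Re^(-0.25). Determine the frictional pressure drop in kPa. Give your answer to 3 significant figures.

ΔP ≈ 3.70 kPa

ṁ = 57600 kg/h = 57600/3600 = 16 kg/s.
A = πD²/4 = π(0.194)²/4 = 0.02956 m²; mean velocity V = ṁ/(ρA) = 16/(1730 · 0.02956) = 0.3129 m/s.
Reynolds number Re = ρVD/μ = 1730 · 0.3129 · 0.194 / 0.00259 = 4.054e+04.
Re > 4000 → turbulent. Smooth-pipe (Blasius): f = 0.316 Re^(-0.25) = 0.316/(4.054e+04)^0.25 = 0.02227.
Darcy-Weisbach: ΔP = f(L/D)(ρV²/2) = 0.02227·(381/0.194)·(1730·0.3129²/2) = 0.02227·1964·84.68 = 3703 Pa.
ΔP = 3703 Pa = 3.70 kPa.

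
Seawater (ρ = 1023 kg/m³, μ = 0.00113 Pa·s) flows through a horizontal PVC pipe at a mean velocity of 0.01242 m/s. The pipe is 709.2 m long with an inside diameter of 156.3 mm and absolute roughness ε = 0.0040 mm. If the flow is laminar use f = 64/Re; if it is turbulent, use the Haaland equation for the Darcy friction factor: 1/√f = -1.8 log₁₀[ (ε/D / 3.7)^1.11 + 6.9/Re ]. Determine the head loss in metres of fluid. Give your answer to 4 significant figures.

h_f ≈ 0.001299 m

Reynolds number Re = ρVD/μ = 1023 · 0.01242 · 0.1563 / 0.00113 = 1757.
Re < 2300 → laminar flow, so f = 64/Re = 64/1757 = 0.03642 (the turbulent correlation is not needed).
Darcy-Weisbach: ΔP = f(L/D)(ρV²/2) = 0.03642·(709.2/0.1563)·(1023·0.01242²/2) = 0.03642·4537·0.0789 = 13.04 Pa.
Head loss h_f = ΔP/(ρg) = 13.04/(1023·9.81) = 0.001299 m.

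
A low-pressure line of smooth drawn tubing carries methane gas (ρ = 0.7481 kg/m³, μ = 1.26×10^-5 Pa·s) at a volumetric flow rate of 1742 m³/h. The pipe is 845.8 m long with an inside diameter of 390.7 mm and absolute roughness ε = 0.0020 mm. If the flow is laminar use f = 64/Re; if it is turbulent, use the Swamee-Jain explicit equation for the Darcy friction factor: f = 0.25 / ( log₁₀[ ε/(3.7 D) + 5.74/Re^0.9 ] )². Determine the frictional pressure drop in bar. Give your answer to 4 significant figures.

ΔP ≈ 0.002393 bar

Q = 1742 m³/h = 1742/3600 = 0.4839 m³/s.
Cross-sectional area A = πD²/4 = π(0.3907)²/4 = 0.1199 m²; mean velocity V = Q/A = 0.4839/0.1199 = 4.036 m/s.
Reynolds number Re = ρVD/μ = 0.7481 · 4.036 · 0.3907 / 1.26e-05 = 9.363e+04.
Re > 4000 → turbulent. Relative roughness ε/D = 2e-06/0.3907 = 5.12e-06. Swamee-Jain: f = 0.25/(log₁₀[5.12e-06/3.7 + 5.74/9.363e+04^0.9])² = 0.25/(log₁₀[1.38e-06 + 0.000193])² = 0.25/(-3.712)² = 0.01814.
Darcy-Weisbach: ΔP = f(L/D)(ρV²/2) = 0.01814·(845.8/0.3907)·(0.7481·4.036²/2) = 0.01814·2165·6.094 = 239.3 Pa.
ΔP = 239.3 Pa = 0.002393 bar.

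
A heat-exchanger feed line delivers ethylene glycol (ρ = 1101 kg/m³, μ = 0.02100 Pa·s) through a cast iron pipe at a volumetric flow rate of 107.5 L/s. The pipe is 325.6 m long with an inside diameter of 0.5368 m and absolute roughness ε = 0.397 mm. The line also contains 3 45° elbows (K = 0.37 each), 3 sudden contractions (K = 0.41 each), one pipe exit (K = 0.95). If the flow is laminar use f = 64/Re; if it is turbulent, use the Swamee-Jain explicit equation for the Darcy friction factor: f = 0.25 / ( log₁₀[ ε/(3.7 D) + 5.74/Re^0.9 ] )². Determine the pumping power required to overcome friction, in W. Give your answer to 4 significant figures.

Q = 107.5 L/s = 107.5/1000 = 0.1075 m³/s.
Cross-sectional area A = πD²/4 = π(0.5368)²/4 = 0.2263 m²; mean velocity V = Q/A = 0.1075/0.2263 = 0.475 m/s.
Reynolds number Re = ρVD/μ = 1101 · 0.475 · 0.5368 / 0.021 = 1.337e+04.
Re > 4000 → turbulent. Relative roughness ε/D = 0.000397/0.5368 = 0.00074. Swamee-Jain: f = 0.25/(log₁₀[0.00074/3.7 + 5.74/1.337e+04^0.9])² = 0.25/(log₁₀[0.0002 + 0.00111])² = 0.25/(-2.883)² = 0.03009.
Total minor-loss coefficient ΣK = 3·0.37 + 3·0.41 + 1·0.95 = 3.29.
ΔP = [f·L/D + ΣK]·(ρV²/2) = [0.03009·325.6/0.5368 + 3.29]·(1101·0.475²/2) = [18.25 + 3.29]·124.2 = 2675 Pa.
Pumping power P = QΔP = 0.1075·2675 = 287.58 W = 287.6 W.

P ≈ 287.6 W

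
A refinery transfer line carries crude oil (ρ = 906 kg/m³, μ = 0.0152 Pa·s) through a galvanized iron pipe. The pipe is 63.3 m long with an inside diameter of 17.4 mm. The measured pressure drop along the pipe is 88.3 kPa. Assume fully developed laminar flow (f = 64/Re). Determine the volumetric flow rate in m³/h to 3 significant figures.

Q ≈ 0.743 m³/h

For laminar flow, f = 64/Re with Re = ρVD/μ, so Darcy-Weisbach reduces to ΔP = 32μLV/D². Solving for V: V = ΔP·D²/(32μL) = 8.83e+04·(0.0174)²/(32·0.0152·63.3) = 0.8683 m/s.
Check: Re = ρVD/μ = 906·0.8683·0.0174/0.0152 = 900.5 < 2300, so the laminar assumption holds.
Q = V·A = 0.8683·(π/4·0.0174²) = 0.0002065 m³/s = 0.743 m³/h.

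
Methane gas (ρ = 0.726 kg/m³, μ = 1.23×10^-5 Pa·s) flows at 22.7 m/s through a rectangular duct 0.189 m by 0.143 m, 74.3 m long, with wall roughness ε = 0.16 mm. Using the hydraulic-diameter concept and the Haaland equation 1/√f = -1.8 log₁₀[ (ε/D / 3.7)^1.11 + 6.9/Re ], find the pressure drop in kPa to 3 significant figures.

Hydraulic diameter D_h = 4A/P = 4·(0.189·0.143)/(2·(0.189+0.143)) = 0.1081/0.664 = 0.1628 m.
Re = ρVD_h/μ = 0.726·22.7·0.1628/1.23e-05 = 2.181e+05.
ε/D_h = 0.00016/0.1628 = 0.000983; Haaland gives 1/√f = -1.8 log₁₀[0.000107+3.16e-05] = 6.943, so f = 0.02075.
ΔP = f(L/D_h)(ρV²/2) = 0.02075·74.3/0.1628·187.1 = 1771 Pa.
ΔP = 1.77 kPa.

ΔP ≈ 1.77 kPa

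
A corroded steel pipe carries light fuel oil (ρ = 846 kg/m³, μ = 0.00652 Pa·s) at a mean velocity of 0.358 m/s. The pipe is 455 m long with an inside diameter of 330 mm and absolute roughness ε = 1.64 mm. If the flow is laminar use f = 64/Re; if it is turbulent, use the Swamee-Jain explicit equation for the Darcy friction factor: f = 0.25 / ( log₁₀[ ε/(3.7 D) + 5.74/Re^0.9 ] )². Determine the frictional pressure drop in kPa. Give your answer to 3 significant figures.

ΔP ≈ 2.69 kPa

Reynolds number Re = ρVD/μ = 846 · 0.358 · 0.33 / 0.00652 = 1.533e+04.
Re > 4000 → turbulent. Relative roughness ε/D = 0.00164/0.33 = 0.00497. Swamee-Jain: f = 0.25/(log₁₀[0.00497/3.7 + 5.74/1.533e+04^0.9])² = 0.25/(log₁₀[0.00134 + 0.000982])² = 0.25/(-2.634)² = 0.03604.
Darcy-Weisbach: ΔP = f(L/D)(ρV²/2) = 0.03604·(455/0.33)·(846·0.358²/2) = 0.03604·1379·54.21 = 2694 Pa.
ΔP = 2694 Pa = 2.69 kPa.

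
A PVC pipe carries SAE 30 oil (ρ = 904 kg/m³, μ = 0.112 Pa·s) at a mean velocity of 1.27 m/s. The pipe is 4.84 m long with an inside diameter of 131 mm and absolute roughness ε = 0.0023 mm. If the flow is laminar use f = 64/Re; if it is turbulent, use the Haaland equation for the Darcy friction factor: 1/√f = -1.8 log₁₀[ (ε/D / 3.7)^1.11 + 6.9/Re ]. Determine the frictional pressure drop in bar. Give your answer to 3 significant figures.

ΔP ≈ 0.0128 bar

Reynolds number Re = ρVD/μ = 904 · 1.27 · 0.131 / 0.112 = 1343.
Re < 2300 → laminar flow, so f = 64/Re = 64/1343 = 0.04766 (the turbulent correlation is not needed).
Darcy-Weisbach: ΔP = f(L/D)(ρV²/2) = 0.04766·(4.84/0.131)·(904·1.27²/2) = 0.04766·36.95·729 = 1284 Pa.
ΔP = 1284 Pa = 0.0128 bar.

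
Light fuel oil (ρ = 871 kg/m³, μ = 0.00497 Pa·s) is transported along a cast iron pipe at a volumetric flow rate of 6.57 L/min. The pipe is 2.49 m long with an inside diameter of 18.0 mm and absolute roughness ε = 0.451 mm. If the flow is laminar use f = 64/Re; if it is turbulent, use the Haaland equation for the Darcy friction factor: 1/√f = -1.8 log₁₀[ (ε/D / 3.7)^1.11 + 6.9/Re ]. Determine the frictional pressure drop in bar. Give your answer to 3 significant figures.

ΔP ≈ 0.00526 bar

Q = 6.57 L/min = 6.57/60000 = 0.0001095 m³/s.
Cross-sectional area A = πD²/4 = π(0.018)²/4 = 0.0002545 m²; mean velocity V = Q/A = 0.0001095/0.0002545 = 0.4303 m/s.
Reynolds number Re = ρVD/μ = 871 · 0.4303 · 0.018 / 0.00497 = 1357.
Re < 2300 → laminar flow, so f = 64/Re = 64/1357 = 0.04715 (the turbulent correlation is not needed).
Darcy-Weisbach: ΔP = f(L/D)(ρV²/2) = 0.04715·(2.49/0.018)·(871·0.4303²/2) = 0.04715·138.3·80.64 = 525.9 Pa.
ΔP = 525.9 Pa = 0.00526 bar.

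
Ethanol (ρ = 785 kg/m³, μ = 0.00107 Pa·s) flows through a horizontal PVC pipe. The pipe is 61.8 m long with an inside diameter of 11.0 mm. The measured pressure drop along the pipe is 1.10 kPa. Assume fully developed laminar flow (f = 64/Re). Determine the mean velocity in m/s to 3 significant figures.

For laminar flow, f = 64/Re with Re = ρVD/μ, so Darcy-Weisbach reduces to ΔP = 32μLV/D². Solving for V: V = ΔP·D²/(32μL) = 1100·(0.011)²/(32·0.00107·61.8) = 0.0629 m/s.
Check: Re = ρVD/μ = 785·0.0629·0.011/0.00107 = 507.6 < 2300, so the laminar assumption holds.

V ≈ 0.0629 m/s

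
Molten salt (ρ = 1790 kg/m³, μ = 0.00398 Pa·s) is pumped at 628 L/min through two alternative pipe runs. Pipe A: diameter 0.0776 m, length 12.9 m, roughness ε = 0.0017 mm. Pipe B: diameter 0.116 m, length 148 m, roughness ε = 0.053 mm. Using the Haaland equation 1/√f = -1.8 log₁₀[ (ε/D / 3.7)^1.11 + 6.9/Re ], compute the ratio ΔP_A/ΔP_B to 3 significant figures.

ΔP_A/ΔP_B ≈ 0.559

Pipe A: V = Q/A = 0.01047/0.004729 = 2.213 m/s; Re = 7.724e+04; ε/D = 2.19e-05; Haaland → f = 0.0189; ΔP_A = f(L/D)(ρV²/2) = 1.377e+04 Pa.
Pipe B: V = Q/A = 0.01047/0.01057 = 0.9904 m/s; Re = 5.167e+04; ε/D = 0.000457; Haaland → f = 0.02199; ΔP_B = f(L/D)(ρV²/2) = 2.463e+04 Pa.
ΔP_A/ΔP_B = 1.377e+04/2.463e+04 = 0.559.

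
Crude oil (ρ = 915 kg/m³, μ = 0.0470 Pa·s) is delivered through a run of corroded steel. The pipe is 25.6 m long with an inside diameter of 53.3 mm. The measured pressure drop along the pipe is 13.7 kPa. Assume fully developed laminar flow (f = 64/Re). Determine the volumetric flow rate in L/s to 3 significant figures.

For laminar flow, f = 64/Re with Re = ρVD/μ, so Darcy-Weisbach reduces to ΔP = 32μLV/D². Solving for V: V = ΔP·D²/(32μL) = 1.37e+04·(0.0533)²/(32·0.047·25.6) = 1.011 m/s.
Check: Re = ρVD/μ = 915·1.011·0.0533/0.047 = 1049 < 2300, so the laminar assumption holds.
Q = V·A = 1.011·(π/4·0.0533²) = 0.002255 m³/s = 2.26 L/s.

Q ≈ 2.26 L/s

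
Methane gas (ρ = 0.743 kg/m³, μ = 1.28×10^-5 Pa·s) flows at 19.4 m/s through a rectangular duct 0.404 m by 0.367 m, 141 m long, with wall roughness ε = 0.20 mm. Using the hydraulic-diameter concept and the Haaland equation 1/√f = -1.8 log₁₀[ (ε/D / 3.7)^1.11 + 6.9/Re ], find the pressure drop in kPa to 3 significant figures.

ΔP ≈ 0.913 kPa

Hydraulic diameter D_h = 4A/P = 4·(0.404·0.367)/(2·(0.404+0.367)) = 0.5931/1.542 = 0.3846 m.
Re = ρVD_h/μ = 0.743·19.4·0.3846/1.28e-05 = 4.331e+05.
ε/D_h = 0.0002/0.3846 = 0.00052; Haaland gives 1/√f = -1.8 log₁₀[5.3e-05+1.59e-05] = 7.491, so f = 0.01782.
ΔP = f(L/D_h)(ρV²/2) = 0.01782·141/0.3846·139.8 = 913.4 Pa.
ΔP = 0.913 kPa.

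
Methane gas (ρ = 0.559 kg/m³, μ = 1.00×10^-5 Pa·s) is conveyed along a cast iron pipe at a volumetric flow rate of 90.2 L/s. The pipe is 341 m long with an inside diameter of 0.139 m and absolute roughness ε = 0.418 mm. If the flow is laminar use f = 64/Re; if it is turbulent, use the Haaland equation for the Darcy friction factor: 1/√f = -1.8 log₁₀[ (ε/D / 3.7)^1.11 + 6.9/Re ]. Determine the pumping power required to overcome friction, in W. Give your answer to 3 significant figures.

Q = 90.2 L/s = 90.2/1000 = 0.0902 m³/s.
Cross-sectional area A = πD²/4 = π(0.139)²/4 = 0.01517 m²; mean velocity V = Q/A = 0.0902/0.01517 = 5.944 m/s.
Reynolds number Re = ρVD/μ = 0.559 · 5.944 · 0.139 / 1e-05 = 4.619e+04.
Re > 4000 → turbulent. Relative roughness ε/D = 0.000418/0.139 = 0.00301. Haaland: 1/√f = -1.8 log₁₀[(0.00301/3.7)^1.11 + 6.9/4.619e+04] = -1.8 log₁₀[0.000372 + 0.000149] = 5.91, so f = 0.02863.
Darcy-Weisbach: ΔP = f(L/D)(ρV²/2) = 0.02863·(341/0.139)·(0.559·5.944²/2) = 0.02863·2453·9.875 = 693.7 Pa.
Pumping power P = QΔP = 0.0902·693.7 = 62.57 W = 62.6 W.

P ≈ 62.6 W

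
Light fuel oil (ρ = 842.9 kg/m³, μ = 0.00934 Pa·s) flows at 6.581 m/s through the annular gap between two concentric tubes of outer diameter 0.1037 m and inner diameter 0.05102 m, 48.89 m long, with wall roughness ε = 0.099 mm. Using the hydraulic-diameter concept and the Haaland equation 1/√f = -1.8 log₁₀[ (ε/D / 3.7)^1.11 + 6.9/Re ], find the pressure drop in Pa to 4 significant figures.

ΔP ≈ 464300 Pa

Hydraulic diameter D_h = 4A/P = D_o - D_i = 0.1037 - 0.05102 = 0.05268 m.
Re = ρVD_h/μ = 842.9·6.581·0.05268/0.00934 = 3.129e+04.
ε/D_h = 9.9e-05/0.05268 = 0.00188; Haaland gives 1/√f = -1.8 log₁₀[0.000221+0.000221] = 6.04, so f = 0.02741.
ΔP = f(L/D_h)(ρV²/2) = 0.02741·48.89/0.05268·1.825e+04 = 4.643e+05 Pa.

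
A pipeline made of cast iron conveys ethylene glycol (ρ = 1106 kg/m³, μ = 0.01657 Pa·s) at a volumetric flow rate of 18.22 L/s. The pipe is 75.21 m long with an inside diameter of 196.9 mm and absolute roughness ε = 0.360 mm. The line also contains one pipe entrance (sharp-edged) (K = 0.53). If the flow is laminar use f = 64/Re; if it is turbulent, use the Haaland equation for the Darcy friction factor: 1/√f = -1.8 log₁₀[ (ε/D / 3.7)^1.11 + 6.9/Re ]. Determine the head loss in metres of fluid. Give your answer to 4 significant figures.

h_f ≈ 0.2549 m

Q = 18.22 L/s = 18.22/1000 = 0.01822 m³/s.
Cross-sectional area A = πD²/4 = π(0.1969)²/4 = 0.03045 m²; mean velocity V = Q/A = 0.01822/0.03045 = 0.5984 m/s.
Reynolds number Re = ρVD/μ = 1106 · 0.5984 · 0.1969 / 0.0166 = 7864.
Re > 4000 → turbulent. Relative roughness ε/D = 0.00036/0.1969 = 0.00183. Haaland: 1/√f = -1.8 log₁₀[(0.00183/3.7)^1.11 + 6.9/7864] = -1.8 log₁₀[0.000214 + 0.000877] = 5.332, so f = 0.03518.
Total minor-loss coefficient ΣK = 1·0.53 = 0.53.
ΔP = [f·L/D + ΣK]·(ρV²/2) = [0.03518·75.21/0.1969 + 0.53]·(1106·0.5984²/2) = [13.44 + 0.53]·198 = 2765 Pa.
Head loss h_f = ΔP/(ρg) = 2765/(1106·9.81) = 0.2549 m.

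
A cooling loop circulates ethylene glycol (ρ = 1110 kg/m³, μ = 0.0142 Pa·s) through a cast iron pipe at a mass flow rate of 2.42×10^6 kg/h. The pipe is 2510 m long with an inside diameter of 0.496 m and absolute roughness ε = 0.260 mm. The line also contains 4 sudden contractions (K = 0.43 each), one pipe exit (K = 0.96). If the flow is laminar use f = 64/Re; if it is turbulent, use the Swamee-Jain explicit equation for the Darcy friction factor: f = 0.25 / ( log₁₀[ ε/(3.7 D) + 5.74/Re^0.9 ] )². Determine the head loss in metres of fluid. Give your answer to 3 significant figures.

h_f ≈ 52.1 m

ṁ = 2.42×10^6 kg/h = 2.42×10^6/3600 = 672.2 kg/s.
A = πD²/4 = π(0.496)²/4 = 0.1932 m²; mean velocity V = ṁ/(ρA) = 672.2/(1110 · 0.1932) = 3.134 m/s.
Reynolds number Re = ρVD/μ = 1110 · 3.134 · 0.496 / 0.0142 = 1.215e+05.
Re > 4000 → turbulent. Relative roughness ε/D = 0.00026/0.496 = 0.000524. Swamee-Jain: f = 0.25/(log₁₀[0.000524/3.7 + 5.74/1.215e+05^0.9])² = 0.25/(log₁₀[0.000142 + 0.000152])² = 0.25/(-3.532)² = 0.02004.
Total minor-loss coefficient ΣK = 4·0.43 + 1·0.96 = 2.68.
ΔP = [f·L/D + ΣK]·(ρV²/2) = [0.02004·2510/0.496 + 2.68]·(1110·3.134²/2) = [101.4 + 2.68]·5452 = 5.676e+05 Pa.
Head loss h_f = ΔP/(ρg) = 5.676e+05/(1110·9.81) = 52.1 m.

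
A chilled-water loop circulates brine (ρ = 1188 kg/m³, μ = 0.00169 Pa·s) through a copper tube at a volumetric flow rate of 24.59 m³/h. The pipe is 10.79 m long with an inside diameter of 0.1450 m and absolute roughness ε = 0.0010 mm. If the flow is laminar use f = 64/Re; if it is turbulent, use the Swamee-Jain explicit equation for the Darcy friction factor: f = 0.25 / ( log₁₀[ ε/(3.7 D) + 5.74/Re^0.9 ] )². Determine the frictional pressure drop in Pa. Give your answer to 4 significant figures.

ΔP ≈ 163.4 Pa

Q = 24.59 m³/h = 24.59/3600 = 0.006831 m³/s.
Cross-sectional area A = πD²/4 = π(0.145)²/4 = 0.01651 m²; mean velocity V = Q/A = 0.006831/0.01651 = 0.4136 m/s.
Reynolds number Re = ρVD/μ = 1188 · 0.4136 · 0.145 / 0.00169 = 4.216e+04.
Re > 4000 → turbulent. Relative roughness ε/D = 1e-06/0.145 = 6.9e-06. Swamee-Jain: f = 0.25/(log₁₀[6.9e-06/3.7 + 5.74/4.216e+04^0.9])² = 0.25/(log₁₀[1.86e-06 + 0.000395])² = 0.25/(-3.401)² = 0.02161.
Darcy-Weisbach: ΔP = f(L/D)(ρV²/2) = 0.02161·(10.79/0.145)·(1188·0.4136²/2) = 0.02161·74.41·101.6 = 163.4 Pa.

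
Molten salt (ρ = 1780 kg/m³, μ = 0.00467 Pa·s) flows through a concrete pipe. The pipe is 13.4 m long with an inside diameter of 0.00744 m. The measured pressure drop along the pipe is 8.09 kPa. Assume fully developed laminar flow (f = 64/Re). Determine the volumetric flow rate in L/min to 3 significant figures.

Q ≈ 0.583 L/min

For laminar flow, f = 64/Re with Re = ρVD/μ, so Darcy-Weisbach reduces to ΔP = 32μLV/D². Solving for V: V = ΔP·D²/(32μL) = 8090·(0.00744)²/(32·0.00467·13.4) = 0.2236 m/s.
Check: Re = ρVD/μ = 1780·0.2236·0.00744/0.00467 = 634.2 < 2300, so the laminar assumption holds.
Q = V·A = 0.2236·(π/4·0.00744²) = 9.722e-06 m³/s = 0.583 L/min.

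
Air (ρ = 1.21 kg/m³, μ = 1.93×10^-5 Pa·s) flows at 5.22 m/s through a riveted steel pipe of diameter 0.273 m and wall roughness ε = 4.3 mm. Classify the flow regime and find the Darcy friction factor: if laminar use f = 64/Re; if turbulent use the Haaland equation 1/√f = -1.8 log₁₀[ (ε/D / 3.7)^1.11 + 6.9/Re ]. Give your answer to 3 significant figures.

Re = ρVD/μ = 1.21·5.22·0.273/1.93e-05 = 8.934e+04.
Re > 4000 → turbulent. ε/D = 0.0043/0.273 = 0.0158; Haaland: 1/√f = -1.8 log₁₀[0.00234 + 7.72e-05] = 4.712, so f = 0.04505.

f ≈ 0.0450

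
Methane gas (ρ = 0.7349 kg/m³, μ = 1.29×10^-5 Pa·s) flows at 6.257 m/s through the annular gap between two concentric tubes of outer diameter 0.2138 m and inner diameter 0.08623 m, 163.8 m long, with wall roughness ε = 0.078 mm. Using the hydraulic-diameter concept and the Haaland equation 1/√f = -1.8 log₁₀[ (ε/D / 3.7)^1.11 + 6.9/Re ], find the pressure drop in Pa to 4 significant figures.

ΔP ≈ 423.9 Pa

Hydraulic diameter D_h = 4A/P = D_o - D_i = 0.2138 - 0.08623 = 0.1276 m.
Re = ρVD_h/μ = 0.7349·6.257·0.1276/1.29e-05 = 4.547e+04.
ε/D_h = 7.8e-05/0.1276 = 0.000611; Haaland gives 1/√f = -1.8 log₁₀[6.34e-05+0.000152] = 6.601, so f = 0.02295.
ΔP = f(L/D_h)(ρV²/2) = 0.02295·163.8/0.1276·14.39 = 423.9 Pa.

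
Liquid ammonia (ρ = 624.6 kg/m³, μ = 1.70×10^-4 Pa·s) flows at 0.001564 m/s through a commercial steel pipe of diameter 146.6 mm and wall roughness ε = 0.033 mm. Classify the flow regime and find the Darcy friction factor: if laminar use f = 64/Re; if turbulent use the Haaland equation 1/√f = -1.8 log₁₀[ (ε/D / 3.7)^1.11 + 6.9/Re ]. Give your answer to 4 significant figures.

f ≈ 0.07597

Re = ρVD/μ = 624.6·0.001564·0.1466/0.00017 = 842.4.
Re < 2300 → laminar, so f = 64/Re = 0.07597 (roughness is irrelevant in laminar flow).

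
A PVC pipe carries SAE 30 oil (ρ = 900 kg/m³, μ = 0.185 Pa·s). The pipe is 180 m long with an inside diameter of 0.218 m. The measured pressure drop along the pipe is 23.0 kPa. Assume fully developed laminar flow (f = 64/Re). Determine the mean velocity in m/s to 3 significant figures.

For laminar flow, f = 64/Re with Re = ρVD/μ, so Darcy-Weisbach reduces to ΔP = 32μLV/D². Solving for V: V = ΔP·D²/(32μL) = 2.3e+04·(0.218)²/(32·0.185·180) = 1.026 m/s.
Check: Re = ρVD/μ = 900·1.026·0.218/0.185 = 1088 < 2300, so the laminar assumption holds.

V ≈ 1.03 m/s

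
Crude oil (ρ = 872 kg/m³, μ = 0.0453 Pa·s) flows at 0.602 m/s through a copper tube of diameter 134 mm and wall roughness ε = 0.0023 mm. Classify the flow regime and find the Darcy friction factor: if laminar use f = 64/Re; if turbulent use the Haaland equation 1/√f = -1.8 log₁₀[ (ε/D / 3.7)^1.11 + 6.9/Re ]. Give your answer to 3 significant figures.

Re = ρVD/μ = 872·0.602·0.134/0.0453 = 1553.
Re < 2300 → laminar, so f = 64/Re = 0.04122 (roughness is irrelevant in laminar flow).

f ≈ 0.0412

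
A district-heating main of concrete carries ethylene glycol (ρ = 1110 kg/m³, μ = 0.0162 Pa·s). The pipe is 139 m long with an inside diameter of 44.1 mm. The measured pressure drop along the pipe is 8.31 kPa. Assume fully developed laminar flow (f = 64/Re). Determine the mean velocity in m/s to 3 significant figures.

For laminar flow, f = 64/Re with Re = ρVD/μ, so Darcy-Weisbach reduces to ΔP = 32μLV/D². Solving for V: V = ΔP·D²/(32μL) = 8310·(0.0441)²/(32·0.0162·139) = 0.2243 m/s.
Check: Re = ρVD/μ = 1110·0.2243·0.0441/0.0162 = 677.7 < 2300, so the laminar assumption holds.

V ≈ 0.224 m/s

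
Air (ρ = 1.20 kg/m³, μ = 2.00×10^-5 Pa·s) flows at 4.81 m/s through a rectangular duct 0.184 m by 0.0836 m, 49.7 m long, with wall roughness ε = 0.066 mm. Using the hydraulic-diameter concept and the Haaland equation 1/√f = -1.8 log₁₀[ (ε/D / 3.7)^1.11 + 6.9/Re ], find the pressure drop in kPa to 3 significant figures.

Hydraulic diameter D_h = 4A/P = 4·(0.184·0.0836)/(2·(0.184+0.0836)) = 0.06153/0.5352 = 0.115 m.
Re = ρVD_h/μ = 1.2·4.81·0.115/2e-05 = 3.318e+04.
ε/D_h = 6.6e-05/0.115 = 0.000574; Haaland gives 1/√f = -1.8 log₁₀[5.91e-05+0.000208] = 6.432, so f = 0.02417.
ΔP = f(L/D_h)(ρV²/2) = 0.02417·49.7/0.115·13.88 = 145.1 Pa.
ΔP = 0.145 kPa.

ΔP ≈ 0.145 kPa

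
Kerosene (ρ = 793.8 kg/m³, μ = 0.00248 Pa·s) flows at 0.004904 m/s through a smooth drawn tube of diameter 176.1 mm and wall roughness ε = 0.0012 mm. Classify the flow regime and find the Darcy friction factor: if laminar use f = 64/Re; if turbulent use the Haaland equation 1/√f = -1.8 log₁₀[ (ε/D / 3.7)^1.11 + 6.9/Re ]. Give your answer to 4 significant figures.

Re = ρVD/μ = 793.8·0.004904·0.1761/0.00248 = 276.4.
Re < 2300 → laminar, so f = 64/Re = 0.2315 (roughness is irrelevant in laminar flow).

f ≈ 0.2315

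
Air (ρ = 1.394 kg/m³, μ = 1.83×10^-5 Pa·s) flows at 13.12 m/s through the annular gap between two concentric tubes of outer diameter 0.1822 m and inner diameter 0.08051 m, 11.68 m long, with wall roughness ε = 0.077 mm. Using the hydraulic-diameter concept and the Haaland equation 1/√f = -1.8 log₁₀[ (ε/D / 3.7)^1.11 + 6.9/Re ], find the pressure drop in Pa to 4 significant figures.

Hydraulic diameter D_h = 4A/P = D_o - D_i = 0.1822 - 0.08051 = 0.1017 m.
Re = ρVD_h/μ = 1.394·13.12·0.1017/1.83e-05 = 1.016e+05.
ε/D_h = 7.7e-05/0.1017 = 0.000757; Haaland gives 1/√f = -1.8 log₁₀[8.04e-05+6.79e-05] = 6.892, so f = 0.02105.
ΔP = f(L/D_h)(ρV²/2) = 0.02105·11.68/0.1017·120 = 290.1 Pa.

ΔP ≈ 290.1 Pa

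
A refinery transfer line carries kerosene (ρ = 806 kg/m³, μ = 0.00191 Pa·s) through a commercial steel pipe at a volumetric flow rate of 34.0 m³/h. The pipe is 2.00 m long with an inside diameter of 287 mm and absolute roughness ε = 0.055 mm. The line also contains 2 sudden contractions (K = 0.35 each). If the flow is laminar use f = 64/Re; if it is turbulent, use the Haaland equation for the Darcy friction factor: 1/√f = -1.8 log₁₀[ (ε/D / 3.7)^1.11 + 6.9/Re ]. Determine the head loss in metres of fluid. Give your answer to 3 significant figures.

h_f ≈ 9.64×10^-4 m

Q = 34.0 m³/h = 34.0/3600 = 0.009444 m³/s.
Cross-sectional area A = πD²/4 = π(0.287)²/4 = 0.06469 m²; mean velocity V = Q/A = 0.009444/0.06469 = 0.146 m/s.
Reynolds number Re = ρVD/μ = 806 · 0.146 · 0.287 / 0.00191 = 1.768e+04.
Re > 4000 → turbulent. Relative roughness ε/D = 5.5e-05/0.287 = 0.000192. Haaland: 1/√f = -1.8 log₁₀[(0.000192/3.7)^1.11 + 6.9/1.768e+04] = -1.8 log₁₀[1.75e-05 + 0.00039] = 6.101, so f = 0.02686.
Total minor-loss coefficient ΣK = 2·0.35 = 0.7.
ΔP = [f·L/D + ΣK]·(ρV²/2) = [0.02686·2/0.287 + 0.7]·(806·0.146²/2) = [0.1872 + 0.7]·8.589 = 7.62 Pa.
Head loss h_f = ΔP/(ρg) = 7.62/(806·9.81) = 9.64×10^-4 m.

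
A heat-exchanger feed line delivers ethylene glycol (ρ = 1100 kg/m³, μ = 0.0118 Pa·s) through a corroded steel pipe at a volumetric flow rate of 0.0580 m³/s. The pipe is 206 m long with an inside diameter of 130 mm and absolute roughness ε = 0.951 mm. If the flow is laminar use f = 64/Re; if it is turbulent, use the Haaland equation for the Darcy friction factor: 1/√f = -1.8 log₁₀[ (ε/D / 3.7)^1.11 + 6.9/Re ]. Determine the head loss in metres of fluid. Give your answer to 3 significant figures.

Cross-sectional area A = πD²/4 = π(0.13)²/4 = 0.01327 m²; mean velocity V = Q/A = 0.058/0.01327 = 4.37 m/s.
Reynolds number Re = ρVD/μ = 1100 · 4.37 · 0.13 / 0.0118 = 5.295e+04.
Re > 4000 → turbulent. Relative roughness ε/D = 0.000951/0.13 = 0.00732. Haaland: 1/√f = -1.8 log₁₀[(0.00732/3.7)^1.11 + 6.9/5.295e+04] = -1.8 log₁₀[0.000997 + 0.00013] = 5.306, so f = 0.03551.
Darcy-Weisbach: ΔP = f(L/D)(ρV²/2) = 0.03551·(206/0.13)·(1100·4.37²/2) = 0.03551·1585·1.05e+04 = 5.91e+05 Pa.
Head loss h_f = ΔP/(ρg) = 5.91e+05/(1100·9.81) = 54.8 m.

h_f ≈ 54.8 m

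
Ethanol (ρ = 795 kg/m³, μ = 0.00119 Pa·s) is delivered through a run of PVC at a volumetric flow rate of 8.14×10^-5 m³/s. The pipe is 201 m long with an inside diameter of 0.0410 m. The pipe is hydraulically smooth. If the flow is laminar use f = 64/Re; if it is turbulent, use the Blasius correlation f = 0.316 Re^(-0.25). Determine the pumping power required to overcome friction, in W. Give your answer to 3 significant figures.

P ≈ 0.0229 W

Cross-sectional area A = πD²/4 = π(0.041)²/4 = 0.00132 m²; mean velocity V = Q/A = 8.14e-05/0.00132 = 0.06165 m/s.
Reynolds number Re = ρVD/μ = 795 · 0.06165 · 0.041 / 0.00119 = 1689.
Re < 2300 → laminar flow, so f = 64/Re = 64/1689 = 0.0379 (the turbulent correlation is not needed).
Darcy-Weisbach: ΔP = f(L/D)(ρV²/2) = 0.0379·(201/0.041)·(795·0.06165²/2) = 0.0379·4902·1.511 = 280.7 Pa.
Pumping power P = QΔP = 8.14e-05·280.7 = 0.02285 W = 0.0229 W.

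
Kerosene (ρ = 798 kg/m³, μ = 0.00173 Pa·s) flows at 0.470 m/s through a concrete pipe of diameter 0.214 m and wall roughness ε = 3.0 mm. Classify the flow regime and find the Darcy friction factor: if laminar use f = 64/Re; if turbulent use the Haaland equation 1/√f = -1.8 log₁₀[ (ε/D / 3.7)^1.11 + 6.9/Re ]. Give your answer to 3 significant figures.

Re = ρVD/μ = 798·0.47·0.214/0.00173 = 4.639e+04.
Re > 4000 → turbulent. ε/D = 0.003/0.214 = 0.014; Haaland: 1/√f = -1.8 log₁₀[0.00205 + 0.000149] = 4.783, so f = 0.0437.

f ≈ 0.0437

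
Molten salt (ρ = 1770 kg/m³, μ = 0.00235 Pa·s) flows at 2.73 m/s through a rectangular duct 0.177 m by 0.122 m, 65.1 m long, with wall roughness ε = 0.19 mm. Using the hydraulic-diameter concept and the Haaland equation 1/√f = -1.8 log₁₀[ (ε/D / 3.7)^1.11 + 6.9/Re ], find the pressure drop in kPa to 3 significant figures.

Hydraulic diameter D_h = 4A/P = 4·(0.177·0.122)/(2·(0.177+0.122)) = 0.08638/0.598 = 0.1444 m.
Re = ρVD_h/μ = 1770·2.73·0.1444/0.00235 = 2.97e+05.
ε/D_h = 0.00019/0.1444 = 0.00132; Haaland gives 1/√f = -1.8 log₁₀[0.000148+2.32e-05] = 6.778, so f = 0.02177.
ΔP = f(L/D_h)(ρV²/2) = 0.02177·65.1/0.1444·6596 = 6.471e+04 Pa.
ΔP = 64.7 kPa.

ΔP ≈ 64.7 kPa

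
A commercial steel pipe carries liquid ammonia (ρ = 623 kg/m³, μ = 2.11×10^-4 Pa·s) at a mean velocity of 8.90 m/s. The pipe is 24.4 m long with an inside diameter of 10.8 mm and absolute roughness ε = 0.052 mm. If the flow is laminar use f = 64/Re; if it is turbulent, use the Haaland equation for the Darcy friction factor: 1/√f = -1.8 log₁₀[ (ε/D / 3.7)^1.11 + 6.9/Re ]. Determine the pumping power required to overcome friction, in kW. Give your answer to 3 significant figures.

P ≈ 1.38 kW

Reynolds number Re = ρVD/μ = 623 · 8.9 · 0.0108 / 0.000211 = 2.838e+05.
Re > 4000 → turbulent. Relative roughness ε/D = 5.2e-05/0.0108 = 0.00481. Haaland: 1/√f = -1.8 log₁₀[(0.00481/3.7)^1.11 + 6.9/2.838e+05] = -1.8 log₁₀[0.000627 + 2.43e-05] = 5.736, so f = 0.0304.
Darcy-Weisbach: ΔP = f(L/D)(ρV²/2) = 0.0304·(24.4/0.0108)·(623·8.9²/2) = 0.0304·2259·2.467e+04 = 1.694e+06 Pa.
Q = V·A = 8.9·9.161e-05 = 0.0008153 m³/s.
Pumping power P = QΔP = 0.0008153·1.694e+06 = 1382 W = 1.38 kW.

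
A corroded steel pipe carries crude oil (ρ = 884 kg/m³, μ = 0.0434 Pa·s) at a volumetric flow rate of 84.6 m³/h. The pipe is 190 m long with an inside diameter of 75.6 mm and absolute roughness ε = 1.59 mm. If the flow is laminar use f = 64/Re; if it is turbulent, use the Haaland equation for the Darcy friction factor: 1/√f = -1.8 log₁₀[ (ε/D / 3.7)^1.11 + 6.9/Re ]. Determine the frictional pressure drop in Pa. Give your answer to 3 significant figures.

Q = 84.6 m³/h = 84.6/3600 = 0.0235 m³/s.
Cross-sectional area A = πD²/4 = π(0.0756)²/4 = 0.004489 m²; mean velocity V = Q/A = 0.0235/0.004489 = 5.235 m/s.
Reynolds number Re = ρVD/μ = 884 · 5.235 · 0.0756 / 0.0434 = 8062.
Re > 4000 → turbulent. Relative roughness ε/D = 0.00159/0.0756 = 0.021. Haaland: 1/√f = -1.8 log₁₀[(0.021/3.7)^1.11 + 6.9/8062] = -1.8 log₁₀[0.00322 + 0.000856] = 4.302, so f = 0.05404.
Darcy-Weisbach: ΔP = f(L/D)(ρV²/2) = 0.05404·(190/0.0756)·(884·5.235²/2) = 0.05404·2513·1.211e+04 = 1.645e+06 Pa.

ΔP ≈ 1.65×10^6 Pa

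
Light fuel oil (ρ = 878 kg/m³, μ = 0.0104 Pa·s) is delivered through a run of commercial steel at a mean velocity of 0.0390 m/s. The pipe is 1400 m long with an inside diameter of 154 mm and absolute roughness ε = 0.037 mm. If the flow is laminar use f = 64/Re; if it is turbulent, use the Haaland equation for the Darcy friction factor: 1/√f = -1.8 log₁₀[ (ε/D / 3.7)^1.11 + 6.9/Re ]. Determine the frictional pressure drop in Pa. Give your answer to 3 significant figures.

Reynolds number Re = ρVD/μ = 878 · 0.039 · 0.154 / 0.0104 = 507.
Re < 2300 → laminar flow, so f = 64/Re = 64/507 = 0.1262 (the turbulent correlation is not needed).
Darcy-Weisbach: ΔP = f(L/D)(ρV²/2) = 0.1262·(1400/0.154)·(878·0.039²/2) = 0.1262·9091·0.6677 = 766.2 Pa.

ΔP ≈ 766 Pa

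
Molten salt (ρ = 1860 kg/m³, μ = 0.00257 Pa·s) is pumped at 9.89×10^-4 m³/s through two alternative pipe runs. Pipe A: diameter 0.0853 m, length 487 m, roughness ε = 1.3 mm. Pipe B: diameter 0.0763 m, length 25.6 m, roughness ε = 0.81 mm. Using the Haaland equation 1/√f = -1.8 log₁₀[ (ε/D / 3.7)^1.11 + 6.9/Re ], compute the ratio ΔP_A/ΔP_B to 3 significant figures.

Pipe A: V = Q/A = 0.000989/0.005715 = 0.1731 m/s; Re = 1.068e+04; ε/D = 0.0152; Haaland → f = 0.04791; ΔP_A = f(L/D)(ρV²/2) = 7620 Pa.
Pipe B: V = Q/A = 0.000989/0.004572 = 0.2163 m/s; Re = 1.194e+04; ε/D = 0.0106; Haaland → f = 0.04294; ΔP_B = f(L/D)(ρV²/2) = 626.9 Pa.
ΔP_A/ΔP_B = 7620/626.9 = 12.2.

ΔP_A/ΔP_B ≈ 12.2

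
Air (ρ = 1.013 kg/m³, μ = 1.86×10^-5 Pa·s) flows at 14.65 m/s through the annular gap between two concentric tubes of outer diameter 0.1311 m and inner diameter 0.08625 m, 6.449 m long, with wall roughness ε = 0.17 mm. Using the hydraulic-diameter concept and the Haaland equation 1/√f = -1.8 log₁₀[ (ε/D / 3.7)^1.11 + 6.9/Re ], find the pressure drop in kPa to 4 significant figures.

ΔP ≈ 0.4795 kPa

Hydraulic diameter D_h = 4A/P = D_o - D_i = 0.1311 - 0.08625 = 0.04485 m.
Re = ρVD_h/μ = 1.013·14.65·0.04485/1.86e-05 = 3.578e+04.
ε/D_h = 0.00017/0.04485 = 0.00379; Haaland gives 1/√f = -1.8 log₁₀[0.00048+0.000193] = 5.709, so f = 0.03068.
ΔP = f(L/D_h)(ρV²/2) = 0.03068·6.449/0.04485·108.7 = 479.5 Pa.
ΔP = 0.4795 kPa.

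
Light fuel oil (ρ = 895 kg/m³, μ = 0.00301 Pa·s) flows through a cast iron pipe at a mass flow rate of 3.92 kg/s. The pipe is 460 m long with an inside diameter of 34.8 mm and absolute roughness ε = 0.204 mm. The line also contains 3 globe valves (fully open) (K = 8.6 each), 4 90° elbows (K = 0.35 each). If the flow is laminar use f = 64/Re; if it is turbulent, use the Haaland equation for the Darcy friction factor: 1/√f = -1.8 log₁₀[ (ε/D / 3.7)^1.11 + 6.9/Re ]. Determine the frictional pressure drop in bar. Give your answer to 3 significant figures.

ΔP ≈ 44.6 bar

A = πD²/4 = π(0.0348)²/4 = 0.0009511 m²; mean velocity V = ṁ/(ρA) = 3.92/(895 · 0.0009511) = 4.605 m/s.
Reynolds number Re = ρVD/μ = 895 · 4.605 · 0.0348 / 0.00301 = 4.765e+04.
Re > 4000 → turbulent. Relative roughness ε/D = 0.000204/0.0348 = 0.00586. Haaland: 1/√f = -1.8 log₁₀[(0.00586/3.7)^1.11 + 6.9/4.765e+04] = -1.8 log₁₀[0.00078 + 0.000145] = 5.462, so f = 0.03353.
Total minor-loss coefficient ΣK = 3·8.6 + 4·0.35 = 27.2.
ΔP = [f·L/D + ΣK]·(ρV²/2) = [0.03353·460/0.0348 + 27.2]·(895·4.605²/2) = [443.2 + 27.2]·9489 = 4.463e+06 Pa.
ΔP = 4.463e+06 Pa = 44.6 bar.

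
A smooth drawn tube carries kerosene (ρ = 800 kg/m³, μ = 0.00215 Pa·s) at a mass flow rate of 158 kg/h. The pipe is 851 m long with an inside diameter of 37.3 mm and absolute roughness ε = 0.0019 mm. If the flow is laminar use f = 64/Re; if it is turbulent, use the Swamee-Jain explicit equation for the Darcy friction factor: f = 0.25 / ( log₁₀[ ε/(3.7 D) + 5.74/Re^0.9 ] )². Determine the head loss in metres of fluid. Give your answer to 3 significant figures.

h_f ≈ 0.269 m

ṁ = 158 kg/h = 158/3600 = 0.04389 kg/s.
A = πD²/4 = π(0.0373)²/4 = 0.001093 m²; mean velocity V = ṁ/(ρA) = 0.04389/(800 · 0.001093) = 0.05021 m/s.
Reynolds number Re = ρVD/μ = 800 · 0.05021 · 0.0373 / 0.00215 = 696.8.
Re < 2300 → laminar flow, so f = 64/Re = 64/696.8 = 0.09185 (the turbulent correlation is not needed).
Darcy-Weisbach: ΔP = f(L/D)(ρV²/2) = 0.09185·(851/0.0373)·(800·0.05021²/2) = 0.09185·2.282e+04·1.008 = 2113 Pa.
Head loss h_f = ΔP/(ρg) = 2113/(800·9.81) = 0.269 m.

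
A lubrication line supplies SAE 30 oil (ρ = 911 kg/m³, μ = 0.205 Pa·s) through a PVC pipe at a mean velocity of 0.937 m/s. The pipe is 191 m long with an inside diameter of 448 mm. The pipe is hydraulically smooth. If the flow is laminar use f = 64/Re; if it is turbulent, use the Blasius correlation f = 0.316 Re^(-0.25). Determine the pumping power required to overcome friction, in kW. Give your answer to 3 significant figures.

Reynolds number Re = ρVD/μ = 911 · 0.937 · 0.448 / 0.205 = 1865.
Re < 2300 → laminar flow, so f = 64/Re = 64/1865 = 0.03431 (the turbulent correlation is not needed).
Darcy-Weisbach: ΔP = f(L/D)(ρV²/2) = 0.03431·(191/0.448)·(911·0.937²/2) = 0.03431·426.3·399.9 = 5850 Pa.
Q = V·A = 0.937·0.1576 = 0.1477 m³/s.
Pumping power P = QΔP = 0.1477·5850 = 864.0 W = 0.864 kW.

P ≈ 0.864 kW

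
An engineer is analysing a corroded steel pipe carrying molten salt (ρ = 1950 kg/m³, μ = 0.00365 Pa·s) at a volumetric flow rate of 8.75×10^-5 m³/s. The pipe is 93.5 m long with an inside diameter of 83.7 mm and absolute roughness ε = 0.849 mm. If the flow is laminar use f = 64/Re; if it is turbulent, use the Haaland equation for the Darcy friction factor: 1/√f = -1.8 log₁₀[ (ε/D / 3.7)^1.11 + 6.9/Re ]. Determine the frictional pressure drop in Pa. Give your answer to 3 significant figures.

ΔP ≈ 24.8 Pa

Cross-sectional area A = πD²/4 = π(0.0837)²/4 = 0.005502 m²; mean velocity V = Q/A = 8.75e-05/0.005502 = 0.0159 m/s.
Reynolds number Re = ρVD/μ = 1950 · 0.0159 · 0.0837 / 0.00365 = 711.1.
Re < 2300 → laminar flow, so f = 64/Re = 64/711.1 = 0.09 (the turbulent correlation is not needed).
Darcy-Weisbach: ΔP = f(L/D)(ρV²/2) = 0.09·(93.5/0.0837)·(1950·0.0159²/2) = 0.09·1117·0.2466 = 24.79 Pa.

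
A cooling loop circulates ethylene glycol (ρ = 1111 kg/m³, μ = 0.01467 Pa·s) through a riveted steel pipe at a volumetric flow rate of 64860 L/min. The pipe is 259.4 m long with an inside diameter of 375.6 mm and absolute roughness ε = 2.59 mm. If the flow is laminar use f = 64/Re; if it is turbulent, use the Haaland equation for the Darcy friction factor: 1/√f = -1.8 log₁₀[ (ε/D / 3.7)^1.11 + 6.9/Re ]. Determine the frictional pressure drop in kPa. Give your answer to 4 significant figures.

ΔP ≈ 1237 kPa

Q = 64860 L/min = 64860/60000 = 1.081 m³/s.
Cross-sectional area A = πD²/4 = π(0.3756)²/4 = 0.1108 m²; mean velocity V = Q/A = 1.081/0.1108 = 9.756 m/s.
Reynolds number Re = ρVD/μ = 1111 · 9.756 · 0.3756 / 0.0147 = 2.775e+05.
Re > 4000 → turbulent. Relative roughness ε/D = 0.00259/0.3756 = 0.0069. Haaland: 1/√f = -1.8 log₁₀[(0.0069/3.7)^1.11 + 6.9/2.775e+05] = -1.8 log₁₀[0.000933 + 2.49e-05] = 5.433, so f = 0.03388.
Darcy-Weisbach: ΔP = f(L/D)(ρV²/2) = 0.03388·(259.4/0.3756)·(1111·9.756²/2) = 0.03388·690.6·5.288e+04 = 1.237e+06 Pa.
ΔP = 1.237e+06 Pa = 1237 kPa.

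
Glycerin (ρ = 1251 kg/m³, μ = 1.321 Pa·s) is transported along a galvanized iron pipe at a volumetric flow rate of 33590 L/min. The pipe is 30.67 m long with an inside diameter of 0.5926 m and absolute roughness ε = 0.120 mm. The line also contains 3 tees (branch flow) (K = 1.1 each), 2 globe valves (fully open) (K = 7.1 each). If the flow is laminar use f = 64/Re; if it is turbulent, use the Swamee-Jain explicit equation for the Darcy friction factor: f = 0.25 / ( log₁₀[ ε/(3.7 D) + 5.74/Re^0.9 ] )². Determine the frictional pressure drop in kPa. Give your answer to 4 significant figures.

ΔP ≈ 52.59 kPa

Q = 33590 L/min = 33590/60000 = 0.5598 m³/s.
Cross-sectional area A = πD²/4 = π(0.5926)²/4 = 0.2758 m²; mean velocity V = Q/A = 0.5598/0.2758 = 2.03 m/s.
Reynolds number Re = ρVD/μ = 1251 · 2.03 · 0.5926 / 1.32 = 1139.
Re < 2300 → laminar flow, so f = 64/Re = 64/1139 = 0.05618 (the turbulent correlation is not needed).
Total minor-loss coefficient ΣK = 3·1.1 + 2·7.1 = 17.5.
ΔP = [f·L/D + ΣK]·(ρV²/2) = [0.05618·30.67/0.5926 + 17.5]·(1251·2.03²/2) = [2.908 + 17.5]·2577 = 5.259e+04 Pa.
ΔP = 5.259e+04 Pa = 52.59 kPa.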